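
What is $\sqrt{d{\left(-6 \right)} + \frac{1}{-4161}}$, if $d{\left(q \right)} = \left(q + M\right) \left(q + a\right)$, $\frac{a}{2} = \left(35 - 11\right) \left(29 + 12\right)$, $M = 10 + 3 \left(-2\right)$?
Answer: $\frac{i \sqrt{67939830165}}{4161} \approx 62.642 i$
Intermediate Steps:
$M = 4$ ($M = 10 - 6 = 4$)
$a = 1968$ ($a = 2 \left(35 - 11\right) \left(29 + 12\right) = 2 \cdot 24 \cdot 41 = 2 \cdot 984 = 1968$)
$d{\left(q \right)} = \left(4 + q\right) \left(1968 + q\right)$ ($d{\left(q \right)} = \left(q + 4\right) \left(q + 1968\right) = \left(4 + q\right) \left(1968 + q\right)$)
$\sqrt{d{\left(-6 \right)} + \frac{1}{-4161}} = \sqrt{\left(7872 + \left(-6\right)^{2} + 1972 \left(-6\right)\right) + \frac{1}{-4161}} = \sqrt{\left(7872 + 36 - 11832\right) - \frac{1}{4161}} = \sqrt{-3924 - \frac{1}{4161}} = \sqrt{- \frac{16327765}{4161}} = \frac{i \sqrt{67939830165}}{4161}$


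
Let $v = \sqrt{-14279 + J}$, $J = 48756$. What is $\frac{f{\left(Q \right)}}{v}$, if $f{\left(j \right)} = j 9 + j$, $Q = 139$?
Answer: $\frac{1390 \sqrt{34477}}{34477} \approx 7.486$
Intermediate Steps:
$v = \sqrt{34477}$ ($v = \sqrt{-14279 + 48756} = \sqrt{34477} \approx 185.68$)
$f{\left(j \right)} = 10 j$ ($f{\left(j \right)} = 9 j + j = 10 j$)
$\frac{f{\left(Q \right)}}{v} = \frac{10 \cdot 139}{\sqrt{34477}} = 1390 \frac{\sqrt{34477}}{34477} = \frac{1390 \sqrt{34477}}{34477}$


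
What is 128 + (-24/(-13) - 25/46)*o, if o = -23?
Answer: 2549/26 ≈ 98.038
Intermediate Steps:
128 + (-24/(-13) - 25/46)*o = 128 + (-24/(-13) - 25/46)*(-23) = 128 + (-24*(-1/13) - 25*1/46)*(-23) = 128 + (24/13 - 25/46)*(-23) = 128 + (779/598)*(-23) = 128 - 779/26 = 2549/26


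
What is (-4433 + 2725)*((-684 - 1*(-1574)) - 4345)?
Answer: 5901140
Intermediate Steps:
(-4433 + 2725)*((-684 - 1*(-1574)) - 4345) = -1708*((-684 + 1574) - 4345) = -1708*(890 - 4345) = -1708*(-3455) = 5901140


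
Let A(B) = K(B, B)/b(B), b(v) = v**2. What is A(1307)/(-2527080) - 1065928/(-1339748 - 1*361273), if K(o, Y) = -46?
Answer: 255638070654188707/407950374298136740 ≈ 0.62664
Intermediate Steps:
A(B) = -46/B**2
A(1307)/(-2527080) - 1065928/(-1339748 - 1*361273) = -46/1307**2/(-2527080) - 1065928/(-1339748 - 1*361273) = -46*1/1708249*(-1/2527080) - 1065928/(-1339748 - 361273) = -46/1708249*(-1/2527080) - 1065928/(-1701021) = 23/2158440941460 - 1065928*(-1/1701021) = 23/2158440941460 + 1065928/1701021 = 255638070654188707/407950374298136740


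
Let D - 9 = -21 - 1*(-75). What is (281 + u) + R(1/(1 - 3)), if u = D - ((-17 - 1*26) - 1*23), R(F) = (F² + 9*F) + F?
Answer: 1621/4 ≈ 405.25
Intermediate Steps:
R(F) = F² + 10*F
D = 63 (D = 9 + (-21 - 1*(-75)) = 9 + (-21 + 75) = 9 + 54 = 63)
u = 129 (u = 63 - ((-17 - 1*26) - 1*23) = 63 - ((-17 - 26) - 23) = 63 - (-43 - 23) = 63 - 1*(-66) = 63 + 66 = 129)
(281 + u) + R(1/(1 - 3)) = (281 + 129) + (10 + 1/(1 - 3))/(1 - 3) = 410 + (10 + 1/(-2))/(-2) = 410 - (10 - ½)/2 = 410 - ½*19/2 = 410 - 19/4 = 1621/4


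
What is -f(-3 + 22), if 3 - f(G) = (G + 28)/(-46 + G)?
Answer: -128/27 ≈ -4.7407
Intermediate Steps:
f(G) = 3 - (28 + G)/(-46 + G) (f(G) = 3 - (G + 28)/(-46 + G) = 3 - (28 + G)/(-46 + G))
-f(-3 + 22) = -2*(-83 + (-3 + 22))/(-46 + (-3 + 22)) = -2*(-83 + 19)/(-46 + 19) = -2*(-64)/(-27) = -2*(-1)*(-64)/27 = -1*128/27 = -128/27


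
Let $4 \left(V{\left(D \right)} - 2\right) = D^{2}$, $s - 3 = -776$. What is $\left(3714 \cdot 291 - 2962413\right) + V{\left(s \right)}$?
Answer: $- \frac{6929019}{4} \approx -1.7323 \cdot 10^{6}$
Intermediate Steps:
$s = -773$ ($s = 3 - 776 = -773$)
$V{\left(D \right)} = 2 + \frac{D^{2}}{4}$
$\left(3714 \cdot 291 - 2962413\right) + V{\left(s \right)} = \left(3714 \cdot 291 - 2962413\right) + \left(2 + \frac{\left(-773\right)^{2}}{4}\right) = \left(1080774 - 2962413\right) + \left(2 + \frac{1}{4} \cdot 597529\right) = -1881639 + \left(2 + \frac{597529}{4}\right) = -1881639 + \frac{597537}{4} = - \frac{6929019}{4}$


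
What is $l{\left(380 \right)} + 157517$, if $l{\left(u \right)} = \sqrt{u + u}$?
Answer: $157517 + 2 \sqrt{190} \approx 1.5754 \cdot 10^{5}$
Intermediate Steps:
$l{\left(u \right)} = \sqrt{2} \sqrt{u}$ ($l{\left(u \right)} = \sqrt{2 u} = \sqrt{2} \sqrt{u}$)
$l{\left(380 \right)} + 157517 = \sqrt{2} \sqrt{380} + 157517 = \sqrt{2} \cdot 2 \sqrt{95} + 157517 = 2 \sqrt{190} + 157517 = 157517 + 2 \sqrt{190}$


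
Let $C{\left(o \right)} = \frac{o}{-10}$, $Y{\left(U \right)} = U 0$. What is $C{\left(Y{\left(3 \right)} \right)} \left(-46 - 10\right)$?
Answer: $0$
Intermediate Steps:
$Y{\left(U \right)} = 0$
$C{\left(o \right)} = - \frac{o}{10}$ ($C{\left(o \right)} = o \left(- \frac{1}{10}\right) = - \frac{o}{10}$)
$C{\left(Y{\left(3 \right)} \right)} \left(-46 - 10\right) = \left(- \frac{1}{10}\right) 0 \left(-46 - 10\right) = 0 \left(-56\right) = 0$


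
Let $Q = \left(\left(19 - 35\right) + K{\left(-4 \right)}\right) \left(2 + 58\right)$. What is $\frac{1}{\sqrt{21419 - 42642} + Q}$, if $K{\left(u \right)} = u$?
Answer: $- \frac{1200}{1461223} - \frac{i \sqrt{21223}}{1461223} \approx -0.00082123 - 9.9698 \cdot 10^{-5} i$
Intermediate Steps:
$Q = -1200$ ($Q = \left(\left(19 - 35\right) - 4\right) \left(2 + 58\right) = \left(-16 - 4\right) 60 = \left(-20\right) 60 = -1200$)
$\frac{1}{\sqrt{21419 - 42642} + Q} = \frac{1}{\sqrt{21419 - 42642} - 1200} = \frac{1}{\sqrt{-21223} - 1200} = \frac{1}{i \sqrt{21223} - 1200} = \frac{1}{-1200 + i \sqrt{21223}}$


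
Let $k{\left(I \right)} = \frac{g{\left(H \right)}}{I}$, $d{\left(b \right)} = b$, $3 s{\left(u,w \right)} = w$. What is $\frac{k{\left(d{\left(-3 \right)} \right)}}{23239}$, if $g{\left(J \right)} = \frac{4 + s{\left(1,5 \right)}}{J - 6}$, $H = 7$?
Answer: $- \frac{1}{12303} \approx -8.1281 \cdot 10^{-5}$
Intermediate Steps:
$s{\left(u,w \right)} = \frac{w}{3}$
$g{\left(J \right)} = \frac{17}{3 \left(-6 + J\right)}$ ($g{\left(J \right)} = \frac{4 + \frac{1}{3} \cdot 5}{J - 6} = \frac{4 + \frac{5}{3}}{-6 + J} = \frac{17}{3 \left(-6 + J\right)}$)
$k{\left(I \right)} = \frac{17}{3 I}$ ($k{\left(I \right)} = \frac{\frac{17}{3} \frac{1}{-6 + 7}}{I} = \frac{\frac{17}{3} \cdot 1^{-1}}{I} = \frac{\frac{17}{3} \cdot 1}{I} = \frac{17}{3 I}$)
$\frac{k{\left(d{\left(-3 \right)} \right)}}{23239} = \frac{\frac{17}{3} \frac{1}{-3}}{23239} = \frac{17}{3} \left(- \frac{1}{3}\right) \frac{1}{23239} = \left(- \frac{17}{9}\right) \frac{1}{23239} = - \frac{1}{12303}$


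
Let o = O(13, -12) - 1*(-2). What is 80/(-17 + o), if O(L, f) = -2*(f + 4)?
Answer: 80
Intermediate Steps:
O(L, f) = -8 - 2*f (O(L, f) = -2*(4 + f) = -8 - 2*f)
o = 18 (o = (-8 - 2*(-12)) - 1*(-2) = (-8 + 24) + 2 = 16 + 2 = 18)
80/(-17 + o) = 80/(-17 + 18) = 80/1 = 80*1 = 80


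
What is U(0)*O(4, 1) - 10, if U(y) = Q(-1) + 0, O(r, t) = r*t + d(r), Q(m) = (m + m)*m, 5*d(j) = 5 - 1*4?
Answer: -8/5 ≈ -1.6000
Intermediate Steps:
d(j) = ⅕ (d(j) = (5 - 1*4)/5 = (5 - 4)/5 = (⅕)*1 = ⅕)
Q(m) = 2*m² (Q(m) = (2*m)*m = 2*m²)
O(r, t) = ⅕ + r*t (O(r, t) = r*t + ⅕ = ⅕ + r*t)
U(y) = 2 (U(y) = 2*(-1)² + 0 = 2*1 + 0 = 2 + 0 = 2)
U(0)*O(4, 1) - 10 = 2*(⅕ + 4*1) - 10 = 2*(⅕ + 4) - 10 = 2*(21/5) - 10 = 42/5 - 10 = -8/5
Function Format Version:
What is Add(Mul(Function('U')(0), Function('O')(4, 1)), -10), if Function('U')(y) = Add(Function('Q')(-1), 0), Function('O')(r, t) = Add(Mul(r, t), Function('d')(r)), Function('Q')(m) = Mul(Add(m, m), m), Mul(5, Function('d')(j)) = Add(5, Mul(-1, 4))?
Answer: Rational(-8, 5) ≈ -1.6000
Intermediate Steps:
Function('d')(j) = Rational(1, 5) (Function('d')(j) = Mul(Rational(1, 5), Add(5, Mul(-1, 4))) = Mul(Rational(1, 5), Add(5, -4)) = Mul(Rational(1, 5), 1) = Rational(1, 5))
Function('Q')(m) = Mul(2, Pow(m, 2)) (Function('Q')(m) = Mul(Mul(2, m), m) = Mul(2, Pow(m, 2)))
Function('O')(r, t) = Add(Rational(1, 5), Mul(r, t)) (Function('O')(r, t) = Add(Mul(r, t), Rational(1, 5)) = Add(Rational(1, 5), Mul(r, t)))
Function('U')(y) = 2 (Function('U')(y) = Add(Mul(2, Pow(-1, 2)), 0) = Add(Mul(2, 1), 0) = Add(2, 0) = 2)
Add(Mul(Function('U')(0), Function('O')(4, 1)), -10) = Add(Mul(2, Add(Rational(1, 5), Mul(4, 1))), -10) = Add(Mul(2, Add(Rational(1, 5), 4)), -10) = Add(Mul(2, Rational(21, 5)), -10) = Add(Rational(42, 5), -10) = Rational(-8, 5)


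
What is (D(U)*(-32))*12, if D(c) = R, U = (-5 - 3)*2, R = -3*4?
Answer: 4608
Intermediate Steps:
R = -12
U = -16 (U = -8*2 = -16)
D(c) = -12
(D(U)*(-32))*12 = -12*(-32)*12 = 384*12 = 4608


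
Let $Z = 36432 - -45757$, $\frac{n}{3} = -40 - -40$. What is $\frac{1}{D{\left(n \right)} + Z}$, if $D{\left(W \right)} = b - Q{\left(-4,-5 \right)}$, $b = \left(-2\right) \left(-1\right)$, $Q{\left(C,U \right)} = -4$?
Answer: $\frac{1}{82195} \approx 1.2166 \cdot 10^{-5}$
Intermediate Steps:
$b = 2$
$n = 0$ ($n = 3 \left(-40 - -40\right) = 3 \left(-40 + 40\right) = 3 \cdot 0 = 0$)
$D{\left(W \right)} = 6$ ($D{\left(W \right)} = 2 - -4 = 2 + 4 = 6$)
$Z = 82189$ ($Z = 36432 + 45757 = 82189$)
$\frac{1}{D{\left(n \right)} + Z} = \frac{1}{6 + 82189} = \frac{1}{82195}$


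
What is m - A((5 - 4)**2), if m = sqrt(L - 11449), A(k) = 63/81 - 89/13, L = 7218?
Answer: 710/117 + I*sqrt(4231) ≈ 6.0684 + 65.046*I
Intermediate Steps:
A(k) = -710/117 (A(k) = 63*(1/81) - 89*1/13 = 7/9 - 89/13 = -710/117)
m = I*sqrt(4231) (m = sqrt(7218 - 11449) = sqrt(-4231) = I*sqrt(4231) ≈ 65.046*I)
m - A((5 - 4)**2) = I*sqrt(4231) - 1*(-710/117) = I*sqrt(4231) + 710/117 = 710/117 + I*sqrt(4231)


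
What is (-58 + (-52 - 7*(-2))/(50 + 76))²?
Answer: 13490929/3969 ≈ 3399.1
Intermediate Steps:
(-58 + (-52 - 7*(-2))/(50 + 76))² = (-58 + (-52 + 14)/126)² = (-58 - 38*1/126)² = (-58 - 19/63)² = (-3673/63)² = 13490929/3969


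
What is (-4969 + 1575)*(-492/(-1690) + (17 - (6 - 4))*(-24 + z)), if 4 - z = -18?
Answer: 85202976/845 ≈ 1.0083e+5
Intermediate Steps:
z = 22 (z = 4 - 1*(-18) = 4 + 18 = 22)
(-4969 + 1575)*(-492/(-1690) + (17 - (6 - 4))*(-24 + z)) = (-4969 + 1575)*(-492/(-1690) + (17 - (6 - 4))*(-24 + 22)) = -3394*(-492*(-1/1690) + (17 - 1*2)*(-2)) = -3394*(246/845 + (17 - 2)*(-2)) = -3394*(246/845 + 15*(-2)) = -3394*(246/845 - 30) = -3394*(-25104/845) = 85202976/845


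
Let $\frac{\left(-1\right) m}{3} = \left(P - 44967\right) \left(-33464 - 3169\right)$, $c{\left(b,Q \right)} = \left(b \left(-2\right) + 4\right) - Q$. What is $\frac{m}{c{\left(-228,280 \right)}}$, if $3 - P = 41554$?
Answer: $- \frac{528235649}{10} \approx -5.2824 \cdot 10^{7}$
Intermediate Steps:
$P = -41551$ ($P = 3 - 41554 = -41551$)
$c{\left(b,Q \right)} = 4 - Q - 2 b$ ($c{\left(b,Q \right)} = \left(- 2 b + 4\right) - Q = \left(4 - 2 b\right) - Q = 4 - Q - 2 b$)
$m = -9508241682$ ($m = - 3 \left(-41551 - 44967\right) \left(-33464 - 3169\right) = - 3 \left(\left(-86518\right) \left(-36633\right)\right) = \left(-3\right) 3169413894 = -9508241682$)
$\frac{m}{c{\left(-228,280 \right)}} = - \frac{9508241682}{4 - 280 - -456} = - \frac{9508241682}{4 - 280 + 456} = - \frac{9508241682}{180} = \left(-9508241682\right) \frac{1}{180} = - \frac{528235649}{10}$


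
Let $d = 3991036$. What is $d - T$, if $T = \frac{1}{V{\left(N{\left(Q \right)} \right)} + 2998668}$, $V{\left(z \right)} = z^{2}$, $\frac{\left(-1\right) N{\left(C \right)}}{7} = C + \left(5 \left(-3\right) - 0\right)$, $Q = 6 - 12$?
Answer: $\frac{12054034236971}{3020277} \approx 3.991 \cdot 10^{6}$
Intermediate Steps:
$Q = -6$ ($Q = 6 - 12 = -6$)
$N{\left(C \right)} = 105 - 7 C$ ($N{\left(C \right)} = - 7 \left(C + \left(5 \left(-3\right) - 0\right)\right) = - 7 \left(C + \left(-15 + 0\right)\right) = - 7 \left(C - 15\right) = - 7 \left(-15 + C\right) = 105 - 7 C$)
$T = \frac{1}{3020277}$ ($T = \frac{1}{\left(105 - -42\right)^{2} + 2998668} = \frac{1}{\left(105 + 42\right)^{2} + 2998668} = \frac{1}{147^{2} + 2998668} = \frac{1}{21609 + 2998668} = \frac{1}{3020277} \approx 3.311 \cdot 10^{-7}$)
$d - T = 3991036 - \frac{1}{3020277} = \frac{12054034236971}{3020277}$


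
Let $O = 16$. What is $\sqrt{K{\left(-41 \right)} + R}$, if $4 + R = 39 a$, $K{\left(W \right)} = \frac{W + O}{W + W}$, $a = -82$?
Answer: $\frac{3 i \sqrt{2392022}}{82} \approx 56.583 i$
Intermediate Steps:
$K{\left(W \right)} = \frac{16 + W}{2 W}$ ($K{\left(W \right)} = \frac{W + 16}{W + W} = \frac{16 + W}{2 W}$)
$R = -3202$ ($R = -4 + 39 \left(-82\right) = -4 - 3198 = -3202$)
$\sqrt{K{\left(-41 \right)} + R} = \sqrt{\frac{16 - 41}{2 \left(-41\right)} - 3202} = \sqrt{\frac{1}{2} \left(- \frac{1}{41}\right) \left(-25\right) - 3202} = \sqrt{\frac{25}{82} - 3202} = \sqrt{- \frac{262539}{82}} = \frac{3 i \sqrt{2392022}}{82}$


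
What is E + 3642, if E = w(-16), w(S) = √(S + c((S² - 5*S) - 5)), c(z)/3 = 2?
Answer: 3642 + I*√10 ≈ 3642.0 + 3.1623*I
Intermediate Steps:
c(z) = 6 (c(z) = 3*2 = 6)
w(S) = √(6 + S) (w(S) = √(S + 6) = √(6 + S))
E = I*√10 (E = √(6 - 16) = √(-10) = I*√10 ≈ 3.1623*I)
E + 3642 = I*√10 + 3642 = 3642 + I*√10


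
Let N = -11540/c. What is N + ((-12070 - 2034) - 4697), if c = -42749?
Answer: -803712409/42749 ≈ -18801.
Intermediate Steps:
N = 11540/42749 (N = -11540/(-42749) = -11540*(-1/42749) = 11540/42749 ≈ 0.26995)
N + ((-12070 - 2034) - 4697) = 11540/42749 + ((-12070 - 2034) - 4697) = 11540/42749 + (-14104 - 4697) = 11540/42749 - 18801 = -803712409/42749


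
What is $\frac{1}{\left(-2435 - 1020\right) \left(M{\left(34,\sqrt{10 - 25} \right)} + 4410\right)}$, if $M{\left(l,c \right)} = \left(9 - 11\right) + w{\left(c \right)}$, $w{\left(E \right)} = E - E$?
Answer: $- \frac{1}{15229640} \approx -6.5661 \cdot 10^{-8}$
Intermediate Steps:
$w{\left(E \right)} = 0$
$M{\left(l,c \right)} = -2$ ($M{\left(l,c \right)} = \left(9 - 11\right) + 0 = -2 + 0 = -2$)
$\frac{1}{\left(-2435 - 1020\right) \left(M{\left(34,\sqrt{10 - 25} \right)} + 4410\right)} = \frac{1}{\left(-2435 - 1020\right) \left(-2 + 4410\right)} = \frac{1}{\left(-3455\right) 4408} = \frac{1}{-15229640} = - \frac{1}{15229640}$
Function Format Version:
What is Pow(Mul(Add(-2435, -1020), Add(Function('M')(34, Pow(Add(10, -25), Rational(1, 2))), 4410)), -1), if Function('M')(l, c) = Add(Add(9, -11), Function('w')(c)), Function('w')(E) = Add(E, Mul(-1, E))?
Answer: Rational(-1, 15229640) ≈ -6.5661e-8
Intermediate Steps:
Function('w')(E) = 0
Function('M')(l, c) = -2 (Function('M')(l, c) = Add(Add(9, -11), 0) = Add(-2, 0) = -2)
Pow(Mul(Add(-2435, -1020), Add(Function('M')(34, Pow(Add(10, -25), Rational(1, 2))), 4410)), -1) = Pow(Mul(Add(-2435, -1020), Add(-2, 4410)), -1) = Pow(Mul(-3455, 4408), -1) = Pow(-15229640, -1) = Rational(-1, 15229640)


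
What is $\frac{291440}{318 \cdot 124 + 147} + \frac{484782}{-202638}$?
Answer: $\frac{6644938657}{1336701567} \approx 4.9711$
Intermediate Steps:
$\frac{291440}{318 \cdot 124 + 147} + \frac{484782}{-202638} = \frac{291440}{39432 + 147} + 484782 \left(- \frac{1}{202638}\right) = \frac{291440}{39579} - \frac{80797}{33773} = \frac{6644938657}{1336701567}$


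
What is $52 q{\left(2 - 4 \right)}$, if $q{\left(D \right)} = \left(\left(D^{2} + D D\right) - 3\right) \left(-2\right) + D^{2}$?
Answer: $-312$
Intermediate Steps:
$q{\left(D \right)} = 6 - 3 D^{2}$ ($q{\left(D \right)} = \left(\left(D^{2} + D^{2}\right) - 3\right) \left(-2\right) + D^{2} = \left(2 D^{2} - 3\right) \left(-2\right) + D^{2} = \left(-3 + 2 D^{2}\right) \left(-2\right) + D^{2} = \left(6 - 4 D^{2}\right) + D^{2} = 6 - 3 D^{2}$)
$52 q{\left(2 - 4 \right)} = 52 \left(6 - 3 \left(2 - 4\right)^{2}\right) = 52 \left(6 - 3 \left(-2\right)^{2}\right) = 52 \left(6 - 12\right) = 52 \left(-6\right) = -312$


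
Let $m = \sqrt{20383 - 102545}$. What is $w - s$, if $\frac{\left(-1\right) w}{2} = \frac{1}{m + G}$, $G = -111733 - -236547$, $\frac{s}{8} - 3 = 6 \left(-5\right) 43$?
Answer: $\frac{80198718945370}{7789308379} + \frac{i \sqrt{82162}}{7789308379} \approx 10296.0 + 3.6799 \cdot 10^{-8} i$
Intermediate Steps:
$s = -10296$ ($s = 24 + 8 \cdot 6 \left(-5\right) 43 = 24 + 8 \left(\left(-30\right) 43\right) = 24 + 8 \left(-1290\right) = 24 - 10320 = -10296$)
$G = 124814$ ($G = -111733 + 236547 = 124814$)
$m = i \sqrt{82162}$ ($m = \sqrt{-82162} = i \sqrt{82162} \approx 286.64 i$)
$w = - \frac{2}{124814 + i \sqrt{82162}}$ ($w = - \frac{2}{i \sqrt{82162} + 124814} = - \frac{2}{124814 + i \sqrt{82162}} \approx -1.6024 \cdot 10^{-5} + 3.6799 \cdot 10^{-8} i$)
$w - s = \left(- \frac{124814}{7789308379} + \frac{i \sqrt{82162}}{7789308379}\right) - -10296 = \left(- \frac{124814}{7789308379} + \frac{i \sqrt{82162}}{7789308379}\right) + 10296 = \frac{80198718945370}{7789308379} + \frac{i \sqrt{82162}}{7789308379}$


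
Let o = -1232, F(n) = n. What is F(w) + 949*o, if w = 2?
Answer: -1169166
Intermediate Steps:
F(w) + 949*o = 2 + 949*(-1232) = 2 - 1169168 = -1169166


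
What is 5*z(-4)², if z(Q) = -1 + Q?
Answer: 125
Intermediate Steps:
5*z(-4)² = 5*(-1 - 4)² = 5*(-5)² = 5*25 = 125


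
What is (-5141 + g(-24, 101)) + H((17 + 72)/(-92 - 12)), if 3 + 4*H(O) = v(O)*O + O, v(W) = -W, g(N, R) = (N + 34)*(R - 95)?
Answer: -219874009/43264 ≈ -5082.1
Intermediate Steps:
g(N, R) = (-95 + R)*(34 + N) (g(N, R) = (34 + N)*(-95 + R) = (-95 + R)*(34 + N))
H(O) = -¾ - O²/4 + O/4 (H(O) = -¾ + ((-O)*O + O)/4 = -¾ + (-O² + O)/4 = -¾ + (O - O²)/4 = -¾ + (-O²/4 + O/4) = -¾ - O²/4 + O/4)
(-5141 + g(-24, 101)) + H((17 + 72)/(-92 - 12)) = (-5141 + (-3230 - 95*(-24) + 34*101 - 24*101)) + (-¾ - (17 + 72)²/(-92 - 12)²/4 + ((17 + 72)/(-92 - 12))/4) = (-5141 + (-3230 + 2280 + 3434 - 2424)) + (-¾ - (89/(-104))²/4 + (89/(-104))/4) = (-5141 + 60) + (-¾ - (89*(-1/104))²/4 + (89*(-1/104))/4) = -5081 + (-¾ - (-89/104)²/4 + (¼)*(-89/104)) = -5081 + (-¾ - ¼*7921/10816 - 89/416) = -5081 + (-¾ - 7921/43264 - 89/416) = -5081 - 49625/43264 = -219874009/43264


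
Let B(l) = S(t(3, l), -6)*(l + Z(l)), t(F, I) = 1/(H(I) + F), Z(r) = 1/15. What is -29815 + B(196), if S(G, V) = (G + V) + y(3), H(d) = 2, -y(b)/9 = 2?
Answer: -2586104/75 ≈ -34481.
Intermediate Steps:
y(b) = -18 (y(b) = -9*2 = -18)
Z(r) = 1/15
t(F, I) = 1/(2 + F)
S(G, V) = -18 + G + V (S(G, V) = (G + V) - 18 = -18 + G + V)
B(l) = -119/75 - 119*l/5 (B(l) = (-18 + 1/(2 + 3) - 6)*(l + 1/15) = (-18 + 1/5 - 6)*(1/15 + l) = (-18 + ⅕ - 6)*(1/15 + l) = -119*(1/15 + l)/5 = -119/75 - 119*l/5)
-29815 + B(196) = -29815 + (-119/75 - 119/5*196) = -29815 + (-119/75 - 23324/5) = -29815 - 349979/75 = -2586104/75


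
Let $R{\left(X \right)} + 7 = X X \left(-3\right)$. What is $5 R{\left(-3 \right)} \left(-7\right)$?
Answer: $1190$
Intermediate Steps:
$R{\left(X \right)} = -7 - 3 X^{2}$ ($R{\left(X \right)} = -7 + X X \left(-3\right) = -7 + X^{2} \left(-3\right) = -7 - 3 X^{2}$)
$5 R{\left(-3 \right)} \left(-7\right) = 5 \left(-7 - 3 \left(-3\right)^{2}\right) \left(-7\right) = 5 \left(-7 - 27\right) \left(-7\right) = 5 \left(-34\right) \left(-7\right) = \left(-170\right) \left(-7\right) = 1190$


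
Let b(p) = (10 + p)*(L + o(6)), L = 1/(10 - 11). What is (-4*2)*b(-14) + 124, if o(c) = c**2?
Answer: 1244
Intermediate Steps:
L = -1 (L = 1/(-1) = -1)
b(p) = 350 + 35*p (b(p) = (10 + p)*(-1 + 6**2) = (10 + p)*(-1 + 36) = (10 + p)*35 = 350 + 35*p)
(-4*2)*b(-14) + 124 = (-4*2)*(350 + 35*(-14)) + 124 = -8*(350 - 490) + 124 = -8*(-140) + 124 = 1120 + 124 = 1244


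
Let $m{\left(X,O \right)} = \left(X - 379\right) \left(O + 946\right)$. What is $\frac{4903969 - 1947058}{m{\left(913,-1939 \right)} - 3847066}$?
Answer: $- \frac{2956911}{4377328} \approx -0.67551$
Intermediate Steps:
$m{\left(X,O \right)} = \left(-379 + X\right) \left(946 + O\right)$
$\frac{4903969 - 1947058}{m{\left(913,-1939 \right)} - 3847066} = \frac{4903969 - 1947058}{\left(-358534 - -734881 + 946 \cdot 913 - 1770307\right) - 3847066} = \frac{2956911}{\left(-358534 + 734881 + 863698 - 1770307\right) - 3847066} = \frac{2956911}{-530262 - 3847066} = \frac{2956911}{-4377328} = 2956911 \left(- \frac{1}{4377328}\right) = - \frac{2956911}{4377328}$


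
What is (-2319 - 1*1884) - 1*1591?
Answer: -5794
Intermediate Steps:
(-2319 - 1*1884) - 1*1591 = (-2319 - 1884) - 1591 = -4203 - 1591 = -5794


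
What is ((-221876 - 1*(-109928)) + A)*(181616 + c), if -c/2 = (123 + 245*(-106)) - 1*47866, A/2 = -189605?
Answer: -161611610636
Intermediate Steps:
A = -379210 (A = 2*(-189605) = -379210)
c = 147426 (c = -2*((123 + 245*(-106)) - 1*47866) = -2*((123 - 25970) - 47866) = -2*(-25847 - 47866) = -2*(-73713) = 147426)
((-221876 - 1*(-109928)) + A)*(181616 + c) = ((-221876 - 1*(-109928)) - 379210)*(181616 + 147426) = ((-221876 + 109928) - 379210)*329042 = (-111948 - 379210)*329042 = -491158*329042 = -161611610636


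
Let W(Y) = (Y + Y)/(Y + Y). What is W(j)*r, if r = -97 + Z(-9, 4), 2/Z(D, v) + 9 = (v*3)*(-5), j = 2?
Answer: -6695/69 ≈ -97.029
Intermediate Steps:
Z(D, v) = 2/(-9 - 15*v) (Z(D, v) = 2/(-9 + (v*3)*(-5)) = 2/(-9 + (3*v)*(-5)) = 2/(-9 - 15*v))
W(Y) = 1 (W(Y) = (2*Y)/((2*Y)) = (2*Y)*(1/(2*Y)) = 1)
r = -6695/69 (r = -97 - 2/(9 + 15*4) = -97 - 2/(9 + 60) = -97 - 2/69 = -6695/69 ≈ -97.029)
W(j)*r = 1*(-6695/69) = -6695/69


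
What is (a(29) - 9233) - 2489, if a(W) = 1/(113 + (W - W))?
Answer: -1324585/113 ≈ -11722.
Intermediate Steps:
a(W) = 1/113 (a(W) = 1/(113 + 0) = 1/113)
(a(29) - 9233) - 2489 = (1/113 - 9233) - 2489 = -1043328/113 - 2489 = -1324585/113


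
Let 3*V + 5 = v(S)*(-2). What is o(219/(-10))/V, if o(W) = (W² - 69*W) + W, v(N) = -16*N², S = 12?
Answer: 590643/460300 ≈ 1.2832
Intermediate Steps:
o(W) = W² - 68*W
V = 4603/3 (V = -5/3 + (-16*12²*(-2))/3 = -5/3 + (-16*144*(-2))/3 = -5/3 + (-2304*(-2))/3 = -5/3 + (⅓)*4608 = -5/3 + 1536 = 4603/3 ≈ 1534.3)
o(219/(-10))/V = ((219/(-10))*(-68 + 219/(-10)))/(4603/3) = ((219*(-⅒))*(-68 + 219*(-⅒)))*(3/4603) = -219*(-68 - 219/10)/10*(3/4603) = -219/10*(-899/10)*(3/4603) = (196881/100)*(3/4603) = 590643/460300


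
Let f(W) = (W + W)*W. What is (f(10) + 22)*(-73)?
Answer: -16206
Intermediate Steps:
f(W) = 2*W² (f(W) = (2*W)*W = 2*W²)
(f(10) + 22)*(-73) = (2*10² + 22)*(-73) = (2*100 + 22)*(-73) = (200 + 22)*(-73) = 222*(-73) = -16206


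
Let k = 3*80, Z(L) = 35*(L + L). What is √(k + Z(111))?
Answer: 3*√890 ≈ 89.499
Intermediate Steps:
Z(L) = 70*L (Z(L) = 35*(2*L) = 70*L)
k = 240
√(k + Z(111)) = √(240 + 70*111) = √(240 + 7770) = √8010 = 3*√890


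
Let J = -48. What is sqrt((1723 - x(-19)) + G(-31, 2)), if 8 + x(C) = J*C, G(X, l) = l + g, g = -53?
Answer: 16*sqrt(3) ≈ 27.713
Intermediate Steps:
G(X, l) = -53 + l (G(X, l) = l - 53 = -53 + l)
x(C) = -8 - 48*C
sqrt((1723 - x(-19)) + G(-31, 2)) = sqrt((1723 - (-8 - 48*(-19))) + (-53 + 2)) = sqrt((1723 - (-8 + 912)) - 51) = sqrt((1723 - 1*904) - 51) = sqrt((1723 - 904) - 51) = sqrt(819 - 51) = sqrt(768) = 16*sqrt(3)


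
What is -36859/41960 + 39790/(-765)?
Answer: -339557107/6419880 ≈ -52.891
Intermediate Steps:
-36859/41960 + 39790/(-765) = -36859*1/41960 + 39790*(-1/765) = -36859/41960 - 7958/153 = -339557107/6419880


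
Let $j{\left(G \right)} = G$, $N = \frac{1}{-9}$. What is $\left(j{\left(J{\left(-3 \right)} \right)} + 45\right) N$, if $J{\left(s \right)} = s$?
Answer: $- \frac{14}{3} \approx -4.6667$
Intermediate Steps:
$N = - \frac{1}{9} \approx -0.11111$
$\left(j{\left(J{\left(-3 \right)} \right)} + 45\right) N = \left(-3 + 45\right) \left(- \frac{1}{9}\right) = 42 \left(- \frac{1}{9}\right) = - \frac{14}{3}$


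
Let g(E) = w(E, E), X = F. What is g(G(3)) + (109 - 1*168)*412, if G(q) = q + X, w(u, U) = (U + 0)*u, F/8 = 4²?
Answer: -7147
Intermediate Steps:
F = 128 (F = 8*4² = 8*16 = 128)
X = 128
w(u, U) = U*u
G(q) = 128 + q (G(q) = q + 128 = 128 + q)
g(E) = E² (g(E) = E*E = E²)
g(G(3)) + (109 - 1*168)*412 = (128 + 3)² + (109 - 1*168)*412 = 131² + (109 - 168)*412 = 17161 - 59*412 = 17161 - 24308 = -7147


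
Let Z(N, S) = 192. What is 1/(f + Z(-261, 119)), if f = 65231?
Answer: 1/65423 ≈ 1.5285e-5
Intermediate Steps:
1/(f + Z(-261, 119)) = 1/(65231 + 192) = 1/65423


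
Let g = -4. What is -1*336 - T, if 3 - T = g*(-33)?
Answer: -207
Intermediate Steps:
T = -129 (T = 3 - (-4)*(-33) = 3 - 1*132 = 3 - 132 = -129)
-1*336 - T = -1*336 - 1*(-129) = -336 + 129 = -207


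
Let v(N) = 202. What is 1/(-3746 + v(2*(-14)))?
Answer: -1/3544 ≈ -0.00028217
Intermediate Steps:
1/(-3746 + v(2*(-14))) = 1/(-3746 + 202) = 1/(-3544) = -1/3544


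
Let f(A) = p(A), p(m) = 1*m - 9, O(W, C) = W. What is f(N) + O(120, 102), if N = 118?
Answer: 229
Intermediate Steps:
p(m) = -9 + m (p(m) = m - 9 = -9 + m)
f(A) = -9 + A
f(N) + O(120, 102) = (-9 + 118) + 120 = 109 + 120 = 229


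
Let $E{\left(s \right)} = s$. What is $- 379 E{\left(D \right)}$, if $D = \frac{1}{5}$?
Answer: $- \frac{379}{5} \approx -75.8$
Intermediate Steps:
$D = \frac{1}{5} \approx 0.2$
$- 379 E{\left(D \right)} = \left(-379\right) \frac{1}{5} = - \frac{379}{5}$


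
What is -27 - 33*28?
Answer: -951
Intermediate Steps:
-27 - 33*28 = -27 - 924 = -951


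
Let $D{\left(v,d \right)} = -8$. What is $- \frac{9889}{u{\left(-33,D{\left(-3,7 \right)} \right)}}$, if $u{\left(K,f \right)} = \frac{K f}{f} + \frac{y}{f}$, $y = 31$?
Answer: $\frac{79112}{295} \approx 268.18$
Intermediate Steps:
$u{\left(K,f \right)} = K + \frac{31}{f}$ ($u{\left(K,f \right)} = \frac{K f}{f} + \frac{31}{f} = K + \frac{31}{f}$)
$- \frac{9889}{u{\left(-33,D{\left(-3,7 \right)} \right)}} = - \frac{9889}{-33 + \frac{31}{-8}} = - \frac{9889}{-33 + 31 \left(- \frac{1}{8}\right)} = - \frac{9889}{-33 - \frac{31}{8}} = - \frac{9889}{- \frac{295}{8}} = \left(-9889\right) \left(- \frac{8}{295}\right) = \frac{79112}{295}$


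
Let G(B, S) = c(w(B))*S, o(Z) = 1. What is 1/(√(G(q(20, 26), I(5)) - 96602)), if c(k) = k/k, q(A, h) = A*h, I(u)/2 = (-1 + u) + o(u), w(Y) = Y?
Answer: -I*√6037/24148 ≈ -0.0032176*I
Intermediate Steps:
I(u) = 2*u (I(u) = 2*((-1 + u) + 1) = 2*u)
c(k) = 1
G(B, S) = S (G(B, S) = 1*S = S)
1/(√(G(q(20, 26), I(5)) - 96602)) = 1/(√(2*5 - 96602)) = 1/(√(10 - 96602)) = 1/(√(-96592)) = 1/(4*I*√6037) = -I*√6037/24148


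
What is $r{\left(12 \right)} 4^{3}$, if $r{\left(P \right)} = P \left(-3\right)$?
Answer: $-2304$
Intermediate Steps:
$r{\left(P \right)} = - 3 P$
$r{\left(12 \right)} 4^{3} = \left(-3\right) 12 \cdot 4^{3} = \left(-36\right) 64 = -2304$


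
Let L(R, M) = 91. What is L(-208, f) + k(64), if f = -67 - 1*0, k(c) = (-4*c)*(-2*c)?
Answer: 32859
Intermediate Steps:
k(c) = 8*c**2
f = -67 (f = -67 + 0 = -67)
L(-208, f) + k(64) = 91 + 8*64**2 = 91 + 8*4096 = 91 + 32768 = 32859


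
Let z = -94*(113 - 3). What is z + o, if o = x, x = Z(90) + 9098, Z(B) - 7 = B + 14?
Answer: -1131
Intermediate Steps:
Z(B) = 21 + B (Z(B) = 7 + (B + 14) = 7 + (14 + B) = 21 + B)
x = 9209 (x = (21 + 90) + 9098 = 111 + 9098 = 9209)
o = 9209
z = -10340 (z = -94*110 = -10340)
z + o = -10340 + 9209 = -1131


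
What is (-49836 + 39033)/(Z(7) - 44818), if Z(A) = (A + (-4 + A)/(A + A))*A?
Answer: 7202/29845 ≈ 0.24131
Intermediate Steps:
Z(A) = A*(A + (-4 + A)/(2*A)) (Z(A) = (A + (-4 + A)/((2*A)))*A = (A + (-4 + A)*(1/(2*A)))*A = (A + (-4 + A)/(2*A))*A = A*(A + (-4 + A)/(2*A)))
(-49836 + 39033)/(Z(7) - 44818) = (-49836 + 39033)/((-2 + 7**2 + (1/2)*7) - 44818) = -10803/((-2 + 49 + 7/2) - 44818) = -10803/(101/2 - 44818) = -10803/(-89535/2) = -10803*(-2/89535) = 7202/29845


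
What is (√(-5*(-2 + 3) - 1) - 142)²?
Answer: (142 - I*√6)² ≈ 20158.0 - 695.65*I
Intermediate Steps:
(√(-5*(-2 + 3) - 1) - 142)² = (√(-5*1 - 1) - 142)² = (√(-5 - 1) - 142)² = (√(-6) - 142)² = (I*√6 - 142)² = (-142 + I*√6)²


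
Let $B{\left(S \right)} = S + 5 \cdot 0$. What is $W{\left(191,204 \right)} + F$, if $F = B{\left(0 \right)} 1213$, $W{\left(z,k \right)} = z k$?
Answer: $38964$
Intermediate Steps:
$B{\left(S \right)} = S$ ($B{\left(S \right)} = S + 0 = S$)
$W{\left(z,k \right)} = k z$
$F = 0$ ($F = 0 \cdot 1213 = 0$)
$W{\left(191,204 \right)} + F = 204 \cdot 191 + 0 = 38964 + 0 = 38964$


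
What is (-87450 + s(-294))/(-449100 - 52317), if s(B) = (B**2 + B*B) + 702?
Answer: -28708/167139 ≈ -0.17176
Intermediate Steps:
s(B) = 702 + 2*B**2 (s(B) = (B**2 + B**2) + 702 = 2*B**2 + 702 = 702 + 2*B**2)
(-87450 + s(-294))/(-449100 - 52317) = (-87450 + (702 + 2*(-294)**2))/(-449100 - 52317) = (-87450 + (702 + 2*86436))/(-501417) = (-87450 + (702 + 172872))*(-1/501417) = (-87450 + 173574)*(-1/501417) = 86124*(-1/501417) = -28708/167139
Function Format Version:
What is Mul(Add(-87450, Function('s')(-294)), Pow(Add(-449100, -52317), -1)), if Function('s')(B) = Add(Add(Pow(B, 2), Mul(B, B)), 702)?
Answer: Rational(-28708, 167139) ≈ -0.17176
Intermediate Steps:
Function('s')(B) = Add(702, Mul(2, Pow(B, 2))) (Function('s')(B) = Add(Add(Pow(B, 2), Pow(B, 2)), 702) = Add(Mul(2, Pow(B, 2)), 702) = Add(702, Mul(2, Pow(B, 2))))
Mul(Add(-87450, Function('s')(-294)), Pow(Add(-449100, -52317), -1)) = Mul(Add(-87450, Add(702, Mul(2, Pow(-294, 2)))), Pow(Add(-449100, -52317), -1)) = Mul(Add(-87450, Add(702, Mul(2, 86436))), Pow(-501417, -1)) = Mul(Add(-87450, Add(702, 172872)), Rational(-1, 501417)) = Mul(Add(-87450, 173574), Rational(-1, 501417)) = Mul(86124, Rational(-1, 501417)) = Rational(-28708, 167139)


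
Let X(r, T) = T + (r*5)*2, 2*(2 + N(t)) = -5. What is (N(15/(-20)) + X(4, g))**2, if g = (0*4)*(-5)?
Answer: 5041/4 ≈ 1260.3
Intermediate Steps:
N(t) = -9/2 (N(t) = -2 + (1/2)*(-5) = -2 - 5/2 = -9/2)
g = 0 (g = 0*(-5) = 0)
X(r, T) = T + 10*r (X(r, T) = T + (5*r)*2 = T + 10*r)
(N(15/(-20)) + X(4, g))**2 = (-9/2 + (0 + 10*4))**2 = (-9/2 + (0 + 40))**2 = (-9/2 + 40)**2 = (71/2)**2 = 5041/4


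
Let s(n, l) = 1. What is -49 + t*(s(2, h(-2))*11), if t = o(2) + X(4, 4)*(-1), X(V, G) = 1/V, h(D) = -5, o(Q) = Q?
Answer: -119/4 ≈ -29.750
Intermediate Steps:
t = 7/4 (t = 2 - 1/4 = 7/4 ≈ 1.7500)
-49 + t*(s(2, h(-2))*11) = -49 + 7*(1*11)/4 = -49 + (7/4)*11 = -49 + 77/4 = -119/4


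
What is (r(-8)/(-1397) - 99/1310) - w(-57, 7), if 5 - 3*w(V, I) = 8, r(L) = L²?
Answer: 1607927/1830070 ≈ 0.87862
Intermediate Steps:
w(V, I) = -1 (w(V, I) = 5/3 - ⅓*8 = 5/3 - 8/3 = -1)
(r(-8)/(-1397) - 99/1310) - w(-57, 7) = ((-8)²/(-1397) - 99/1310) - 1*(-1) = (64*(-1/1397) - 99*1/1310) + 1 = (-64/1397 - 99/1310) + 1 = -222143/1830070 + 1 = 1607927/1830070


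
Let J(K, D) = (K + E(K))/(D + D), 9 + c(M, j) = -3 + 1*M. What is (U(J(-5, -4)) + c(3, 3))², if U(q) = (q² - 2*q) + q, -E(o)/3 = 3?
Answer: 15129/256 ≈ 59.098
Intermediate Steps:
E(o) = -9 (E(o) = -3*3 = -9)
c(M, j) = -12 + M (c(M, j) = -9 + (-3 + 1*M) = -9 + (-3 + M) = -12 + M)
J(K, D) = (-9 + K)/(2*D) (J(K, D) = (K - 9)/(D + D) = (-9 + K)/((2*D)) = (-9 + K)*(1/(2*D)) = (-9 + K)/(2*D))
U(q) = q² - q
(U(J(-5, -4)) + c(3, 3))² = (((½)*(-9 - 5)/(-4))*(-1 + (½)*(-9 - 5)/(-4)) + (-12 + 3))² = (((½)*(-¼)*(-14))*(-1 + (½)*(-¼)*(-14)) - 9)² = (7*(-1 + 7/4)/4 - 9)² = ((7/4)*(¾) - 9)² = (21/16 - 9)² = (-123/16)² = 15129/256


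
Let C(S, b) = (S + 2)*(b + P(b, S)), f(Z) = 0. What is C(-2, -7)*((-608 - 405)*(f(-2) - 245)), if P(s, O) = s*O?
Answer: 0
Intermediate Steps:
P(s, O) = O*s
C(S, b) = (2 + S)*(b + S*b) (C(S, b) = (S + 2)*(b + S*b) = (2 + S)*(b + S*b))
C(-2, -7)*((-608 - 405)*(f(-2) - 245)) = (-7*(2 + (-2)**2 + 3*(-2)))*((-608 - 405)*(0 - 245)) = (-7*(2 + 4 - 6))*(-1013*(-245)) = -7*0*248185 = 0*248185 = 0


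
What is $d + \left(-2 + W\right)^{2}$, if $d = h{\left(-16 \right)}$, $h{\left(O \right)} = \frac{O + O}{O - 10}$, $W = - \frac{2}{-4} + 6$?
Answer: $\frac{1117}{52} \approx 21.481$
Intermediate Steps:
$W = \frac{13}{2}$ ($W = \left(-2\right) \left(- \frac{1}{4}\right) + 6 = \frac{1}{2} + 6 = \frac{13}{2} \approx 6.5$)
$h{\left(O \right)} = \frac{2 O}{-10 + O}$
$d = \frac{16}{13}$ ($d = 2 \left(-16\right) \frac{1}{-10 - 16} = 2 \left(-16\right) \frac{1}{-26} = 2 \left(-16\right) \left(- \frac{1}{26}\right) = \frac{16}{13} \approx 1.2308$)
$d + \left(-2 + W\right)^{2} = \frac{16}{13} + \left(-2 + \frac{13}{2}\right)^{2} = \frac{16}{13} + \left(\frac{9}{2}\right)^{2} = \frac{16}{13} + \frac{81}{4} = \frac{1117}{52}$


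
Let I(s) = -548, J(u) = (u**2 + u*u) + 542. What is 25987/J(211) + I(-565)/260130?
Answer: 3355453139/11651742960 ≈ 0.28798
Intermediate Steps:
J(u) = 542 + 2*u**2 (J(u) = (u**2 + u**2) + 542 = 2*u**2 + 542 = 542 + 2*u**2)
25987/J(211) + I(-565)/260130 = 25987/(542 + 2*211**2) - 548/260130 = 25987/(542 + 2*44521) - 548*1/260130 = 25987/(542 + 89042) - 274/130065 = 25987/89584 - 274/130065 = 3355453139/11651742960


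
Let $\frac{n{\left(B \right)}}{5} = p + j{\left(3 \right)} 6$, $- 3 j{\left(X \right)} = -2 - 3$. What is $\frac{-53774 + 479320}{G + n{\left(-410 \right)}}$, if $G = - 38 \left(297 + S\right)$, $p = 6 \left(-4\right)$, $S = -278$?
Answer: $- \frac{19343}{36} \approx -537.31$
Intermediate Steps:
$j{\left(X \right)} = \frac{5}{3}$ ($j{\left(X \right)} = - \frac{-2 - 3}{3} = \left(- \frac{1}{3}\right) \left(-5\right) = \frac{5}{3}$)
$p = -24$
$G = -722$ ($G = - 38 \left(297 - 278\right) = \left(-38\right) 19 = -722$)
$n{\left(B \right)} = -70$ ($n{\left(B \right)} = 5 \left(-24 + \frac{5}{3} \cdot 6\right) = 5 \left(-24 + 10\right) = 5 \left(-14\right) = -70$)
$\frac{-53774 + 479320}{G + n{\left(-410 \right)}} = \frac{-53774 + 479320}{-722 - 70} = \frac{425546}{-792} = 425546 \left(- \frac{1}{792}\right) = - \frac{19343}{36}$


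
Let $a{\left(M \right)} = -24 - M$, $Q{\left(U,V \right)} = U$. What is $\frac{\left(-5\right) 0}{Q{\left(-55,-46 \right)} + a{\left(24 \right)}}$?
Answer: $0$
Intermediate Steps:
$\frac{\left(-5\right) 0}{Q{\left(-55,-46 \right)} + a{\left(24 \right)}} = \frac{\left(-5\right) 0}{-55 - 48} = \frac{1}{-55 - 48} \cdot 0 = \frac{1}{-103} \cdot 0 = \left(- \frac{1}{103}\right) 0 = 0$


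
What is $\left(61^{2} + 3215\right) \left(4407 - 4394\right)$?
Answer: $90168$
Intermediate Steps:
$\left(61^{2} + 3215\right) \left(4407 - 4394\right) = \left(3721 + 3215\right) 13 = 6936 \cdot 13 = 90168$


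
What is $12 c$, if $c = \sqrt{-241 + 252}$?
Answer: $12 \sqrt{11} \approx 39.799$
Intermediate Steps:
$c = \sqrt{11} \approx 3.3166$
$12 c = 12 \sqrt{11}$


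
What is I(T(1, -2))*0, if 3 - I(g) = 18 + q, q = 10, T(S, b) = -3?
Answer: 0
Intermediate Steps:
I(g) = -25 (I(g) = 3 - (18 + 10) = 3 - 1*28 = 3 - 28 = -25)
I(T(1, -2))*0 = -25*0 = 0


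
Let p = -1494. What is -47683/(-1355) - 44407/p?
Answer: 131409887/2024370 ≈ 64.914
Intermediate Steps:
-47683/(-1355) - 44407/p = -47683/(-1355) - 44407/(-1494) = -47683*(-1/1355) - 44407*(-1/1494) = 47683/1355 + 44407/1494 = 131409887/2024370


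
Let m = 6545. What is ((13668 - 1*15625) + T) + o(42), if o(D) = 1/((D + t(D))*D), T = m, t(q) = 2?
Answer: 8478625/1848 ≈ 4588.0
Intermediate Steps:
T = 6545
o(D) = 1/(D*(2 + D)) (o(D) = 1/((D + 2)*D) = 1/((2 + D)*D) = 1/(D*(2 + D)))
((13668 - 1*15625) + T) + o(42) = ((13668 - 1*15625) + 6545) + 1/(42*(2 + 42)) = ((13668 - 15625) + 6545) + (1/42)/44 = (-1957 + 6545) + (1/42)*(1/44) = 4588 + 1/1848 = 8478625/1848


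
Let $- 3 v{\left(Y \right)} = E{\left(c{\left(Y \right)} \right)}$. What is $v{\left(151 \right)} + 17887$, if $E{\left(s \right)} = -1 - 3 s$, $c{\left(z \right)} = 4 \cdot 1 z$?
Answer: $\frac{55474}{3} \approx 18491.0$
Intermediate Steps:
$c{\left(z \right)} = 4 z$
$v{\left(Y \right)} = \frac{1}{3} + 4 Y$ ($v{\left(Y \right)} = - \frac{-1 - 3 \cdot 4 Y}{3} = - \frac{-1 - 12 Y}{3} = \frac{1}{3} + 4 Y$)
$v{\left(151 \right)} + 17887 = \left(\frac{1}{3} + 4 \cdot 151\right) + 17887 = \left(\frac{1}{3} + 604\right) + 17887 = \frac{1813}{3} + 17887 = \frac{55474}{3}$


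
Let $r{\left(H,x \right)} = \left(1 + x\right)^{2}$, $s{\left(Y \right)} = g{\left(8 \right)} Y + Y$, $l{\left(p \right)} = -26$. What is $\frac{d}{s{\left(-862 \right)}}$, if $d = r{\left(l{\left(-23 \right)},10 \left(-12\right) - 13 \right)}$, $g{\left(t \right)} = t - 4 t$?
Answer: $\frac{8712}{9913} \approx 0.87885$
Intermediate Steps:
$g{\left(t \right)} = - 3 t$
$s{\left(Y \right)} = - 23 Y$ ($s{\left(Y \right)} = \left(-3\right) 8 Y + Y = - 24 Y + Y = - 23 Y$)
$d = 17424$ ($d = \left(1 + \left(10 \left(-12\right) - 13\right)\right)^{2} = \left(1 - 133\right)^{2} = \left(-132\right)^{2} = 17424$)
$\frac{d}{s{\left(-862 \right)}} = \frac{17424}{\left(-23\right) \left(-862\right)} = \frac{17424}{19826} = 17424 \cdot \frac{1}{19826} = \frac{8712}{9913}$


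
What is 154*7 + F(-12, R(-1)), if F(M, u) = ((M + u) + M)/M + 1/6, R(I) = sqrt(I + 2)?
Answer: 12961/12 ≈ 1080.1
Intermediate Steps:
R(I) = sqrt(2 + I)
F(M, u) = 1/6 + (u + 2*M)/M (F(M, u) = (u + 2*M)/M + 1*(1/6) = (u + 2*M)/M + 1/6 = 1/6 + (u + 2*M)/M)
154*7 + F(-12, R(-1)) = 154*7 + (13/6 + sqrt(2 - 1)/(-12)) = 1078 + (13/6 + sqrt(1)*(-1/12)) = 1078 + (13/6 + 1*(-1/12)) = 1078 + (13/6 - 1/12) = 1078 + 25/12 = 12961/12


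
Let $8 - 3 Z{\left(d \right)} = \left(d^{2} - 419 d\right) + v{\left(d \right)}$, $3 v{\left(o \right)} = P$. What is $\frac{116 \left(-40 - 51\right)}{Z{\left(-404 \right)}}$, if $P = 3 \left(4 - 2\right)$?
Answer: $\frac{2262}{23749} \approx 0.095246$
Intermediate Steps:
$P = 6$ ($P = 3 \cdot 2 = 6$)
$v{\left(o \right)} = 2$ ($v{\left(o \right)} = \frac{1}{3} \cdot 6 = 2$)
$Z{\left(d \right)} = 2 - \frac{d^{2}}{3} + \frac{419 d}{3}$ ($Z{\left(d \right)} = \frac{8}{3} - \frac{\left(d^{2} - 419 d\right) + 2}{3} = \frac{8}{3} - \frac{2 + d^{2} - 419 d}{3} = \frac{8}{3} - \left(\frac{2}{3} - \frac{419 d}{3} + \frac{d^{2}}{3}\right) = 2 - \frac{d^{2}}{3} + \frac{419 d}{3}$)
$\frac{116 \left(-40 - 51\right)}{Z{\left(-404 \right)}} = \frac{116 \left(-40 - 51\right)}{2 - \frac{\left(-404\right)^{2}}{3} + \frac{419}{3} \left(-404\right)} = \frac{116 \left(-91\right)}{2 - \frac{163216}{3} - \frac{169276}{3}} = - \frac{10556}{2 - \frac{163216}{3} - \frac{169276}{3}} = - \frac{10556}{- \frac{332486}{3}} = \left(-10556\right) \left(- \frac{3}{332486}\right) = \frac{2262}{23749}$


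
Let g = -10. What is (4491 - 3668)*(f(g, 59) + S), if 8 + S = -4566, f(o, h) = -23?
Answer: -3783331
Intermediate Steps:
S = -4574 (S = -8 - 4566 = -4574)
(4491 - 3668)*(f(g, 59) + S) = (4491 - 3668)*(-23 - 4574) = 823*(-4597) = -3783331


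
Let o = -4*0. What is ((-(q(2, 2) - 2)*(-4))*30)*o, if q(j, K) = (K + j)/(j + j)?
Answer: 0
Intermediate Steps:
q(j, K) = (K + j)/(2*j) (q(j, K) = (K + j)/((2*j)) = (K + j)*(1/(2*j)) = (K + j)/(2*j))
o = 0
((-(q(2, 2) - 2)*(-4))*30)*o = ((-((½)*(2 + 2)/2 - 2)*(-4))*30)*0 = ((-((½)*(½)*4 - 2)*(-4))*30)*0 = ((-(1 - 2)*(-4))*30)*0 = ((-1*(-1)*(-4))*30)*0 = ((1*(-4))*30)*0 = -4*30*0 = -120*0 = 0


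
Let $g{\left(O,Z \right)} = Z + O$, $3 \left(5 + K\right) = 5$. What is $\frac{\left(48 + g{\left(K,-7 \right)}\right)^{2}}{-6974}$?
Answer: $- \frac{12769}{62766} \approx -0.20344$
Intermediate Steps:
$K = - \frac{10}{3}$ ($K = -5 + \frac{1}{3} \cdot 5 = -5 + \frac{5}{3} = - \frac{10}{3} \approx -3.3333$)
$g{\left(O,Z \right)} = O + Z$
$\frac{\left(48 + g{\left(K,-7 \right)}\right)^{2}}{-6974} = \frac{\left(48 - \frac{31}{3}\right)^{2}}{-6974} = \left(48 - \frac{31}{3}\right)^{2} \left(- \frac{1}{6974}\right) = \left(\frac{113}{3}\right)^{2} \left(- \frac{1}{6974}\right) = \frac{12769}{9} \left(- \frac{1}{6974}\right) = - \frac{12769}{62766}$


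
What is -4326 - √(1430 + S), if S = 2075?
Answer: -4326 - √3505 ≈ -4385.2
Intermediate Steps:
-4326 - √(1430 + S) = -4326 - √(1430 + 2075) = -4326 - √3505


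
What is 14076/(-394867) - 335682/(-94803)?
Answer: 43738432422/12478192067 ≈ 3.5052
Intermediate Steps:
14076/(-394867) - 335682/(-94803) = 14076*(-1/394867) - 335682*(-1/94803) = -14076/394867 + 111894/31601 = 43738432422/12478192067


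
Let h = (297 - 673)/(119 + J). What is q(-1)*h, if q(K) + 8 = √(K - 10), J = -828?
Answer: -3008/709 + 376*I*√11/709 ≈ -4.2426 + 1.7589*I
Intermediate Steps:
q(K) = -8 + √(-10 + K) (q(K) = -8 + √(K - 10) = -8 + √(-10 + K))
h = 376/709 (h = (297 - 673)/(119 - 828) = -376/(-709) = -376*(-1/709) = 376/709 ≈ 0.53032)
q(-1)*h = (-8 + √(-10 - 1))*(376/709) = (-8 + √(-11))*(376/709) = (-8 + I*√11)*(376/709) = -3008/709 + 376*I*√11/709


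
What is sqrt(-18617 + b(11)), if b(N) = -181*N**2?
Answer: 3*I*sqrt(4502) ≈ 201.29*I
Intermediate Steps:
sqrt(-18617 + b(11)) = sqrt(-18617 - 181*11**2) = sqrt(-18617 - 181*121) = sqrt(-18617 - 21901) = sqrt(-40518) = 3*I*sqrt(4502)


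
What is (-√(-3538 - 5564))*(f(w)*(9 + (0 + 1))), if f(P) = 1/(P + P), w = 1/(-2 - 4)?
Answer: 30*I*√9102 ≈ 2862.1*I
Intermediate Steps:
w = -⅙ (w = 1/(-6) = -⅙ ≈ -0.16667)
f(P) = 1/(2*P)
(-√(-3538 - 5564))*(f(w)*(9 + (0 + 1))) = (-√(-3538 - 5564))*((1/(2*(-⅙)))*(9 + (0 + 1))) = (-√(-9102))*(((½)*(-6))*(9 + 1)) = (-I*√9102)*(-3*10) = -I*√9102*(-30) = 30*I*√9102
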